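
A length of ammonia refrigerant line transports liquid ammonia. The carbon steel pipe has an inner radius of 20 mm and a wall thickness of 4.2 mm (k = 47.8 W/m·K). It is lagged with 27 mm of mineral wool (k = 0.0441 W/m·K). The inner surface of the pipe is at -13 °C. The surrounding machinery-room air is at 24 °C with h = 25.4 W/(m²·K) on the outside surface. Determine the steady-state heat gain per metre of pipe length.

q′ ≈ 13.1 W/m

Per-layer cylindrical resistances, series-summed:
R_carbon steel pipe wall = ln(24.2/20)/(2π×47.8×1) = 6.347×10^-4 K/W
R_mineral wool = ln(51.2/24.2)/(2π×0.0441×1) = 2.705 K/W
R_outer film = 1/(h_o·2πr_oL) = 1/(25.4×2π×0.0512×1) = 0.1224 K/W
R_total = 2.828 K/W
Q = ΔT/R_total = 37/2.828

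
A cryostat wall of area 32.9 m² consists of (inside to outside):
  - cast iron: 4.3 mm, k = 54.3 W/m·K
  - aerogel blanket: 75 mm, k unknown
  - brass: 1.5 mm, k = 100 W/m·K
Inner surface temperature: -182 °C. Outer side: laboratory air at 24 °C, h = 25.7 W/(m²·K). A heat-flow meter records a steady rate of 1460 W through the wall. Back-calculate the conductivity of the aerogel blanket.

Thermal resistances in series:
R_cast iron = L/(kA) = 0.0043/(54.3×32.9) = 2.407×10^-6 K/W
R_brass = L/(kA) = 0.0015/(100×32.9) = 4.559×10^-7 K/W
R_outer film = 1/(h_o·A) = 1/(25.7×32.9) = 0.001183 K/W
Sum of known resistances R_other = 0.001186 K/W
Total R = ΔT/Q = 206/1460 = 0.1411 K/W
R_aerogel blanket = R_total − R_other = 0.1399 K/W
k = L/(R·A) = 0.075/(0.1399×32.9)

k ≈ 0.0163 W/(m·K)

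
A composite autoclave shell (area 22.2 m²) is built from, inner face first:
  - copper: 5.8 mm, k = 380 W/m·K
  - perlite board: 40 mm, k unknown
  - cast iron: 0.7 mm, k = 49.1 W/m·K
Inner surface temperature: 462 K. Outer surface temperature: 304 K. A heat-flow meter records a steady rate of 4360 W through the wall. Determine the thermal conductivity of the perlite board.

Thermal resistances in series:
R_copper = L/(kA) = 0.0058/(380×22.2) = 6.875×10^-7 K/W
R_cast iron = L/(kA) = 0.0007/(49.1×22.2) = 6.422×10^-7 K/W
Sum of known resistances R_other = 1.33×10^-6 K/W
Total R = ΔT/Q = 158/4360 = 0.03624 K/W
R_perlite board = R_total − R_other = 0.03624 K/W
k = L/(R·A) = 0.04/(0.03624×22.2)

k ≈ 0.0497 W/(m·K)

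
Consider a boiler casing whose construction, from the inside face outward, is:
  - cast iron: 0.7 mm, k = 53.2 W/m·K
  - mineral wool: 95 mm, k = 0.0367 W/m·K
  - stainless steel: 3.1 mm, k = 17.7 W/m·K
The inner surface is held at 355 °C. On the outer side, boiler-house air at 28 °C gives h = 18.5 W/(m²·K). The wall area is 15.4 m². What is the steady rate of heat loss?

Q ≈ 1910 W

Thermal resistances in series:
R_cast iron = L/(kA) = 0.0007/(53.2×15.4) = 8.544×10^-7 K/W
R_mineral wool = L/(kA) = 0.095/(0.0367×15.4) = 0.1681 K/W
R_stainless steel = L/(kA) = 0.0031/(17.7×15.4) = 1.137×10^-5 K/W
R_outer film = 1/(h_o·A) = 1/(18.5×15.4) = 0.00351 K/W
R_total = 0.1716 K/W
Q = ΔT / R_total = 327 / 0.1716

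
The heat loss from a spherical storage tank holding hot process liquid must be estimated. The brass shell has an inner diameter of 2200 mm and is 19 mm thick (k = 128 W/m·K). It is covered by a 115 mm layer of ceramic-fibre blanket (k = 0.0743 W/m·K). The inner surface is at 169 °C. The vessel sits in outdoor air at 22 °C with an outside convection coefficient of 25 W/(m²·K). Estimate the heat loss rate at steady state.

Each spherical layer contributes R = (1/r_i − 1/r_o)/(4πk):
R_brass shell = (1/1.1 − 1/1.119)/(4π×128) = 9.596×10^-6 K/W
R_ceramic-fibre blanket = (1/1.119 − 1/1.234)/(4π×0.0743) = 0.0892 K/W
R_outer film = 1/(h·4πr_o²) = 1/(25×4π×1.234²) = 0.00209 K/W
R_total = 0.0913 K/W
Q = ΔT/R_total = 147/0.0913

Q ≈ 1610 W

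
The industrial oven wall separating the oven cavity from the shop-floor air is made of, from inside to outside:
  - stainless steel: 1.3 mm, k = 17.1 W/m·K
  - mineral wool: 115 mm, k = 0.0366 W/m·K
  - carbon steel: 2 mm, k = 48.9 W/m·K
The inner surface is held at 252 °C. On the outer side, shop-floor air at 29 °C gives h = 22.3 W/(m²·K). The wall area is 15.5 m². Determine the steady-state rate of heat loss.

Q ≈ 1080 W

Treating each layer as a thermal resistance in series:
R_stainless steel = L/(kA) = 0.0013/(17.1×15.5) = 4.905×10^-6 K/W
R_mineral wool = L/(kA) = 0.115/(0.0366×15.5) = 0.2027 K/W
R_carbon steel = L/(kA) = 0.002/(48.9×15.5) = 2.639×10^-6 K/W
R_outer film = 1/(h_o·A) = 1/(22.3×15.5) = 0.002893 K/W
R_total = 0.2056 K/W
Q = ΔT / R_total = 223 / 0.2056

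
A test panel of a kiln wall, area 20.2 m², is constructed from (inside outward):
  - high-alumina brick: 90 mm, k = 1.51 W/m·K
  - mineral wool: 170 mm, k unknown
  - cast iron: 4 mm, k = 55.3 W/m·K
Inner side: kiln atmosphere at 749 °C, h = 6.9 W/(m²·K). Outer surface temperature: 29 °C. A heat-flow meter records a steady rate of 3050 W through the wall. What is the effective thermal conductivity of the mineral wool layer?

Thermal resistances in series:
R_inner film = 1/(h_i·A) = 1/(6.9×20.2) = 0.007175 K/W
R_high-alumina brick = L/(kA) = 0.09/(1.51×20.2) = 0.002951 K/W
R_cast iron = L/(kA) = 0.004/(55.3×20.2) = 3.581×10^-6 K/W
Sum of known resistances R_other = 0.01013 K/W
Total R = ΔT/Q = 720/3050 = 0.2361 K/W
R_mineral wool = R_total − R_other = 0.2259 K/W
k = L/(R·A) = 0.17/(0.2259×20.2)

k ≈ 0.0372 W/(m·K)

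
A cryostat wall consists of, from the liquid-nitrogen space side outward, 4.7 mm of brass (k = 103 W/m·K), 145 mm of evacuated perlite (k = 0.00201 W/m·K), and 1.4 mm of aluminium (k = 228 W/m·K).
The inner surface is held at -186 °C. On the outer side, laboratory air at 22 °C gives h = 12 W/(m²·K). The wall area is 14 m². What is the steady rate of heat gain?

Q ≈ 40.3 W

Treating each layer as a thermal resistance in series:
R_brass = L/(kA) = 0.0047/(103×14) = 3.259×10^-6 K/W
R_evacuated perlite = L/(kA) = 0.145/(0.00201×14) = 5.153 K/W
R_aluminium = L/(kA) = 0.0014/(228×14) = 4.386×10^-7 K/W
R_outer film = 1/(h_o·A) = 1/(12×14) = 0.005952 K/W
R_total = 5.159 K/W
Q = ΔT / R_total = 208 / 5.159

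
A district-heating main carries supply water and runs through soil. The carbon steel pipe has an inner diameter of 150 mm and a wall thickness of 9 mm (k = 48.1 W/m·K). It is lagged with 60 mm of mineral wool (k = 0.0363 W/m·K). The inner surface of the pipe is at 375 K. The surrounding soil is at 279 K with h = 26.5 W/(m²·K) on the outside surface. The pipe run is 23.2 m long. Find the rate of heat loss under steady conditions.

Q ≈ 926 W

Cylindrical conduction, so R = ln(r₂/r₁)/(2πkL) per layer, in series:
R_carbon steel pipe wall = ln(84/75)/(2π×48.1×23.2) = 1.616×10^-5 K/W
R_mineral wool = ln(144/84)/(2π×0.0363×23.2) = 0.1019 K/W
R_outer film = 1/(h_o·2πr_oL) = 1/(26.5×2π×0.144×23.2) = 0.001798 K/W
R_total = 0.1037 K/W
Q = ΔT/R_total = 96/0.1037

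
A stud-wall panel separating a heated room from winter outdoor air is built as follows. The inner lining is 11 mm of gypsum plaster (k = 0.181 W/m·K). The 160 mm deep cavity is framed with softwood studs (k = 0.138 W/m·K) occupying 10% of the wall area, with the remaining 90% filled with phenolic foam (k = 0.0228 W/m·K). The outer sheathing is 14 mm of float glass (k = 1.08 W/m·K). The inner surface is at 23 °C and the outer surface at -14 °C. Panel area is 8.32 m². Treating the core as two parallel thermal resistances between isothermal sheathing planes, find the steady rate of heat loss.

Q ≈ 65 W

Sheathing layers in series; stud and cavity paths in parallel between them.
R_inner = 0.011/(0.181×8.32) = 0.007305 K/W
R_stud  = 0.16/(0.138×0.1×8.32) = 1.394 K/W
R_cav   = 0.16/(0.0228×0.9×8.32) = 0.9372 K/W
1/R_core = 1/R_stud + 1/R_cav → R_core = 0.5603 K/W
R_outer = 0.014/(1.08×8.32) = 0.001558 K/W
R_total = 0.5692 K/W
Q = ΔT/R_total = 37/0.5692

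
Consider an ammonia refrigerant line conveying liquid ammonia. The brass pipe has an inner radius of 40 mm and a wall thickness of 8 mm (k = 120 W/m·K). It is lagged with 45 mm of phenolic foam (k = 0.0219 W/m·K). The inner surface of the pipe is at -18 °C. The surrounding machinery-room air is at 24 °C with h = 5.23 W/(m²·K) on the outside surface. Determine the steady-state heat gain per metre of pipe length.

q′ ≈ 8.18 W/m

Radial resistances (cylindrical: R_cond = ln(r_o/r_i)/(2πkL), R_conv = 1/(h·2πrL)):
R_brass pipe wall = ln(48/40)/(2π×120×1) = 2.418×10^-4 K/W
R_phenolic foam = ln(93/48)/(2π×0.0219×1) = 4.807 K/W
R_outer film = 1/(h_o·2πr_oL) = 1/(5.23×2π×0.093×1) = 0.3272 K/W
R_total = 5.134 K/W
Q = ΔT/R_total = 42/5.134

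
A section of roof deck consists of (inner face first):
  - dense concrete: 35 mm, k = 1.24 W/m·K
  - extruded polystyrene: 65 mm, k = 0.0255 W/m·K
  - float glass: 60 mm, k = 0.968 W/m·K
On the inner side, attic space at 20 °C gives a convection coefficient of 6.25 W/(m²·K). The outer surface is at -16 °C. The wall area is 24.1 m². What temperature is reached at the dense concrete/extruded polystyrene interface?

Series thermal resistances:
R_inner film = 1/(h_i·A) = 1/(6.25×24.1) = 0.006639 K/W
R_dense concrete = L/(kA) = 0.035/(1.24×24.1) = 0.001171 K/W
R_extruded polystyrene = L/(kA) = 0.065/(0.0255×24.1) = 0.1058 K/W
R_float glass = L/(kA) = 0.06/(0.968×24.1) = 0.002572 K/W
R_total = 0.1162 K/W;  Q = ΔT/R_total = 36/0.1162 = 309.9 W
T_interface = T_inner − Q·ΣR(inner→interface) = 20 − 310×0.00781

T ≈ 17.6 °C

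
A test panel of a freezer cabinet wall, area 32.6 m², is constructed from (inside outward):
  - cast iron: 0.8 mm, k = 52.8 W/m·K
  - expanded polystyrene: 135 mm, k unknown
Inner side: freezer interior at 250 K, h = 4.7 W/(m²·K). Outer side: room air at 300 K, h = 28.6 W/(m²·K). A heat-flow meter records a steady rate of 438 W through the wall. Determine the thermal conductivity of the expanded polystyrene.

k ≈ 0.0389 W/(m·K)

Using the resistance-network approach (series):
R_inner film = 1/(h_i·A) = 1/(4.7×32.6) = 0.006527 K/W
R_cast iron = L/(kA) = 0.0008/(52.8×32.6) = 4.648×10^-7 K/W
R_outer film = 1/(h_o·A) = 1/(28.6×32.6) = 0.001073 K/W
Sum of known resistances R_other = 0.0076 K/W
Total R = ΔT/Q = 50/438 = 0.1142 K/W
R_expanded polystyrene = R_total − R_other = 0.1066 K/W
k = L/(R·A) = 0.135/(0.1066×32.6)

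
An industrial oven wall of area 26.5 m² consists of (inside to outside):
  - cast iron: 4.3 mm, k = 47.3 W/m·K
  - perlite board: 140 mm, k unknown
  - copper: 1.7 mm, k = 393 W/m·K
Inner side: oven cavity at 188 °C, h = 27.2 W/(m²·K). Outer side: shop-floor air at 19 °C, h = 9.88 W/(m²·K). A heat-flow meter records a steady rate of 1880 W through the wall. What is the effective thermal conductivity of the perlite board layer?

Series thermal resistances:
R_inner film = 1/(h_i·A) = 1/(27.2×26.5) = 0.001387 K/W
R_cast iron = L/(kA) = 0.0043/(47.3×26.5) = 3.431×10^-6 K/W
R_copper = L/(kA) = 0.0017/(393×26.5) = 1.632×10^-7 K/W
R_outer film = 1/(h_o·A) = 1/(9.88×26.5) = 0.003819 K/W
Sum of known resistances R_other = 0.00521 K/W
Total R = ΔT/Q = 169/1880 = 0.08989 K/W
R_perlite board = R_total − R_other = 0.08468 K/W
k = L/(R·A) = 0.14/(0.08468×26.5)

k ≈ 0.0624 W/(m·K)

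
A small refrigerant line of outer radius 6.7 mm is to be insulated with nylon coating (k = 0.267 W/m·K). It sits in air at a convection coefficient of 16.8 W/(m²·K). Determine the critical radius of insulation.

For a cylinder r_cr = k/h = 0.267/16.8
r_cr = 15.9 mm; since the bare radius (6.7 mm) is below r_cr, adding a thin layer of insulation will *increase* heat loss.

r_cr ≈ 15.9 mm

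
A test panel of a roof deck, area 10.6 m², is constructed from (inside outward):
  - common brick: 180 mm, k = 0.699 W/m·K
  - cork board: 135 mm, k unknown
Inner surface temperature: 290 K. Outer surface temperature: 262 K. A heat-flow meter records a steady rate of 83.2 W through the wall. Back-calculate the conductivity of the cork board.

Treating each layer as a thermal resistance in series:
R_common brick = L/(kA) = 0.18/(0.699×10.6) = 0.02429 K/W
Sum of known resistances R_other = 0.02429 K/W
Total R = ΔT/Q = 28/83.2 = 0.3365 K/W
R_cork board = R_total − R_other = 0.3122 K/W
k = L/(R·A) = 0.135/(0.3122×10.6)

k ≈ 0.0408 W/(m·K)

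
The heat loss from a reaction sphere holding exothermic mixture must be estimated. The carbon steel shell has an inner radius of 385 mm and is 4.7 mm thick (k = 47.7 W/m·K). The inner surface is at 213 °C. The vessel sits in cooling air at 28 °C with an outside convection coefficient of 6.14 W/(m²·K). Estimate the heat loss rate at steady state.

Q ≈ 2170 W

Each spherical layer contributes R = (1/r_i − 1/r_o)/(4πk):
R_carbon steel shell = (1/0.385 − 1/0.3897)/(4π×47.7) = 5.226×10^-5 K/W
R_outer film = 1/(h·4πr_o²) = 1/(6.14×4π×0.3897²) = 0.08534 K/W
R_total = 0.08539 K/W
Q = ΔT/R_total = 185/0.08539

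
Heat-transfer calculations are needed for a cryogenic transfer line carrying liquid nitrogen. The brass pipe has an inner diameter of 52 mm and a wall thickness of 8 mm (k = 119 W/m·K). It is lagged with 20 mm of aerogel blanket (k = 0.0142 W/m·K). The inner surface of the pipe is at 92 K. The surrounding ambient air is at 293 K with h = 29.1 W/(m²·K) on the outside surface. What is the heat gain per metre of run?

Per-layer cylindrical resistances, series-summed:
R_brass pipe wall = ln(34/26)/(2π×119×1) = 3.588×10^-4 K/W
R_aerogel blanket = ln(54/34)/(2π×0.0142×1) = 5.185 K/W
R_outer film = 1/(h_o·2πr_oL) = 1/(29.1×2π×0.054×1) = 0.1013 K/W
R_total = 5.287 K/W
Q = ΔT/R_total = 201/5.287

q′ ≈ 38 W/m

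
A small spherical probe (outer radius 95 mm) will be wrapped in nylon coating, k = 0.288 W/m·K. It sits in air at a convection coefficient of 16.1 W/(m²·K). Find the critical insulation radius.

r_cr ≈ 35.8 mm

For a sphere r_cr = 2k/h = 2×0.288/16.1
r_cr = 35.8 mm; since the bare radius (95 mm) is above r_cr, any added insulation will reduce heat loss.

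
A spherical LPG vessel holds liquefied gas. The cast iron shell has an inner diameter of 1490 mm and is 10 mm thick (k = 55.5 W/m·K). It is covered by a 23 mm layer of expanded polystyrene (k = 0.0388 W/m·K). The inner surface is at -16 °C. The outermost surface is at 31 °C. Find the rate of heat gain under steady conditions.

Each spherical layer contributes R = (1/r_i − 1/r_o)/(4πk):
R_cast iron shell = (1/0.745 − 1/0.755)/(4π×55.5) = 2.549×10^-5 K/W
R_expanded polystyrene = (1/0.755 − 1/0.778)/(4π×0.0388) = 0.08031 K/W
R_total = 0.08033 K/W
Q = ΔT/R_total = 47/0.08033

Q ≈ 585 W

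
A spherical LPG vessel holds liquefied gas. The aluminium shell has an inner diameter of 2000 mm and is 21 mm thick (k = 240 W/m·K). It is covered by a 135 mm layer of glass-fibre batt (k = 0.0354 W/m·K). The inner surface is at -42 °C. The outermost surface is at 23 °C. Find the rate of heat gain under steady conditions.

Q ≈ 253 W

Spherical conduction: R = (1/r_in − 1/r_out)/(4πk) per layer; series-sum.
R_aluminium shell = (1/1 − 1/1.021)/(4π×240) = 6.82×10^-6 K/W
R_glass-fibre batt = (1/1.021 − 1/1.156)/(4π×0.0354) = 0.2571 K/W
R_total = 0.2571 K/W
Q = ΔT/R_total = 65/0.2571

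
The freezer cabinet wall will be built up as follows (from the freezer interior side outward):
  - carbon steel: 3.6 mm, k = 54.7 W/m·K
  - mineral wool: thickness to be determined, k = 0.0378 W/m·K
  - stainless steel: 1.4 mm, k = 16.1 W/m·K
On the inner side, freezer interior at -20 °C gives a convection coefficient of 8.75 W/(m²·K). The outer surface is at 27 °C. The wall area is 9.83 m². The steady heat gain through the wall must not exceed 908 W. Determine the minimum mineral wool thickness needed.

Using the resistance-network approach (series):
R_inner film = 1/(h_i·A) = 1/(8.75×9.83) = 0.01163 K/W
R_carbon steel = L/(kA) = 0.0036/(54.7×9.83) = 6.695×10^-6 K/W
R_stainless steel = L/(kA) = 0.0014/(16.1×9.83) = 8.846×10^-6 K/W
Sum of the known resistances R_other = 0.01164 K/W
Required total resistance R_tot = ΔT/Q_allow = 47/908 = 0.05176 K/W
R_mineral wool = R_tot − R_other = 0.04012 K/W
L = R·k·A = 0.04012×0.0378×9.83

L ≈ 14.9 mm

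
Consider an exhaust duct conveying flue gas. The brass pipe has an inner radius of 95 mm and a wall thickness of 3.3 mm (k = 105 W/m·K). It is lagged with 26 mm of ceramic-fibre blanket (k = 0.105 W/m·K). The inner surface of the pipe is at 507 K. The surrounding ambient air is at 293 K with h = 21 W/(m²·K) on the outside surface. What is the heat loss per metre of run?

Per-layer cylindrical resistances, series-summed:
R_brass pipe wall = ln(98.3/95)/(2π×105×1) = 5.176×10^-5 K/W
R_ceramic-fibre blanket = ln(124.3/98.3)/(2π×0.105×1) = 0.3557 K/W
R_outer film = 1/(h_o·2πr_oL) = 1/(21×2π×0.1243×1) = 0.06097 K/W
R_total = 0.4167 K/W
Q = ΔT/R_total = 214/0.4167

q′ ≈ 514 W/m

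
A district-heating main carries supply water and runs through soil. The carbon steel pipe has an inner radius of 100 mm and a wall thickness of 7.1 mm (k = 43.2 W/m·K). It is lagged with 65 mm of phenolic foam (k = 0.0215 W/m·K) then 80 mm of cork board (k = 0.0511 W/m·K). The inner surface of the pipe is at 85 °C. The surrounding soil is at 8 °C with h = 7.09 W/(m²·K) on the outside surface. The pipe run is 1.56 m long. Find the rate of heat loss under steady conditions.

Q ≈ 25.1 W

Treating each annulus and film as a series resistance:
R_carbon steel pipe wall = ln(107.1/100)/(2π×43.2×1.56) = 1.62×10^-4 K/W
R_phenolic foam = ln(172.1/107.1)/(2π×0.0215×1.56) = 2.251 K/W
R_cork board = ln(252.1/172.1)/(2π×0.0511×1.56) = 0.7622 K/W
R_outer film = 1/(h_o·2πr_oL) = 1/(7.09×2π×0.2521×1.56) = 0.05708 K/W
R_total = 3.07 K/W
Q = ΔT/R_total = 77/3.07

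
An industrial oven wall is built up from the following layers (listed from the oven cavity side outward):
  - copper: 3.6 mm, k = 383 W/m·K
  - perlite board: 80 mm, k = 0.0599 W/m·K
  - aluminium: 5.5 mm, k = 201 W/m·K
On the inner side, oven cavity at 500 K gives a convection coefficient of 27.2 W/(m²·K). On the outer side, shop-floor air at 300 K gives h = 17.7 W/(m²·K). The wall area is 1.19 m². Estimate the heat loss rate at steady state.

Q ≈ 167 W

Treating each layer as a thermal resistance in series:
R_inner film = 1/(h_i·A) = 1/(27.2×1.19) = 0.03089 K/W
R_copper = L/(kA) = 0.0036/(383×1.19) = 7.899×10^-6 K/W
R_perlite board = L/(kA) = 0.08/(0.0599×1.19) = 1.122 K/W
R_aluminium = L/(kA) = 0.0055/(201×1.19) = 2.299×10^-5 K/W
R_outer film = 1/(h_o·A) = 1/(17.7×1.19) = 0.04748 K/W
R_total = 1.201 K/W
Q = ΔT / R_total = 200 / 1.201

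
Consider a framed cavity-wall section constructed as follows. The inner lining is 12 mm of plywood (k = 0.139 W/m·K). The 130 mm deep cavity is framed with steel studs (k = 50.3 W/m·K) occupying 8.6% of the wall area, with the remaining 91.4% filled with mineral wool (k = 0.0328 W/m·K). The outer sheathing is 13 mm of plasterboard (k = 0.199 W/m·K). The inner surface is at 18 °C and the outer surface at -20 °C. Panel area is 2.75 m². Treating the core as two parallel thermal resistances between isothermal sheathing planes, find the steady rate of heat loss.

Sheathing layers in series; stud and cavity paths in parallel between them.
R_inner = 0.012/(0.139×2.75) = 0.03139 K/W
R_stud  = 0.13/(50.3×0.086×2.75) = 0.01093 K/W
R_cav   = 0.13/(0.0328×0.914×2.75) = 1.577 K/W
1/R_core = 1/R_stud + 1/R_cav → R_core = 0.01085 K/W
R_outer = 0.013/(0.199×2.75) = 0.02376 K/W
R_total = 0.066 K/W
Q = ΔT/R_total = 38/0.066

Q ≈ 576 W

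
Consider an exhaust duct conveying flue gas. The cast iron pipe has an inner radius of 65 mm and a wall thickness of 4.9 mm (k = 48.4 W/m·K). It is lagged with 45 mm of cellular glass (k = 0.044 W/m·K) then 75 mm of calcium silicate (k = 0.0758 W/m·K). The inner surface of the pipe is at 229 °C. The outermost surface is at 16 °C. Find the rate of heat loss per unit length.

q′ ≈ 74.7 W/m

Treating each annulus and film as a series resistance:
R_cast iron pipe wall = ln(69.9/65)/(2π×48.4×1) = 2.39×10^-4 K/W
R_cellular glass = ln(114.9/69.9)/(2π×0.044×1) = 1.798 K/W
R_calcium silicate = ln(189.9/114.9)/(2π×0.0758×1) = 1.055 K/W
R_total = 2.853 K/W
Q = ΔT/R_total = 213/2.853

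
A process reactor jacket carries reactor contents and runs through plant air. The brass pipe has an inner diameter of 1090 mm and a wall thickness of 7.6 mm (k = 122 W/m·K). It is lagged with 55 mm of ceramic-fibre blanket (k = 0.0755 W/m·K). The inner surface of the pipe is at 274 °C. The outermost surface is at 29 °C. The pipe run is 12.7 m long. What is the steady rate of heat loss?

For a radial system each layer contributes R = ln(r_out/r_in)/(2πkL); films add R = 1/(hA).
R_brass pipe wall = ln(552.6/545)/(2π×122×12.7) = 1.423×10^-6 K/W
R_ceramic-fibre blanket = ln(607.6/552.6)/(2π×0.0755×12.7) = 0.01575 K/W
R_total = 0.01575 K/W
Q = ΔT/R_total = 245/0.01575

Q ≈ 15600 W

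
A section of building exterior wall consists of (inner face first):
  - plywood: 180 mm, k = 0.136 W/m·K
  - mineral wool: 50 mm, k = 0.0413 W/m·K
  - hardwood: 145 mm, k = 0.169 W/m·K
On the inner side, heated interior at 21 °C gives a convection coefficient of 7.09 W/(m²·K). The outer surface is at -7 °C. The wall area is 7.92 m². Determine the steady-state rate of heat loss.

Thermal resistances in series:
R_inner film = 1/(h_i·A) = 1/(7.09×7.92) = 0.01781 K/W
R_plywood = L/(kA) = 0.18/(0.136×7.92) = 0.1671 K/W
R_mineral wool = L/(kA) = 0.05/(0.0413×7.92) = 0.1529 K/W
R_hardwood = L/(kA) = 0.145/(0.169×7.92) = 0.1083 K/W
R_total = 0.4461 K/W
Q = ΔT / R_total = 28 / 0.4461

Q ≈ 62.8 W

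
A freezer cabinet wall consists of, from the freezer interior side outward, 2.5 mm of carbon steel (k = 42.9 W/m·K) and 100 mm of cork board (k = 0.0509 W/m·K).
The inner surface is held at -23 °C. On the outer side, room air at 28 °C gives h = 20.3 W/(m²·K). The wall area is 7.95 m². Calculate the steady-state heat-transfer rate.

Series thermal resistances:
R_carbon steel = L/(kA) = 0.0025/(42.9×7.95) = 7.33×10^-6 K/W
R_cork board = L/(kA) = 0.1/(0.0509×7.95) = 0.2471 K/W
R_outer film = 1/(h_o·A) = 1/(20.3×7.95) = 0.006196 K/W
R_total = 0.2533 K/W
Q = ΔT / R_total = 51 / 0.2533

Q ≈ 201 W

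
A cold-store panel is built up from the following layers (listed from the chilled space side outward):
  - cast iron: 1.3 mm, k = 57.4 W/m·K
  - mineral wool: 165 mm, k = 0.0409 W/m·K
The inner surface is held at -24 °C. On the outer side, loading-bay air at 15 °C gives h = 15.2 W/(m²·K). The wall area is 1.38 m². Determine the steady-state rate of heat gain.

Q ≈ 13.1 W

Treating each layer as a thermal resistance in series:
R_cast iron = L/(kA) = 0.0013/(57.4×1.38) = 1.641×10^-5 K/W
R_mineral wool = L/(kA) = 0.165/(0.0409×1.38) = 2.923 K/W
R_outer film = 1/(h_o·A) = 1/(15.2×1.38) = 0.04767 K/W
R_total = 2.971 K/W
Q = ΔT / R_total = 39 / 2.971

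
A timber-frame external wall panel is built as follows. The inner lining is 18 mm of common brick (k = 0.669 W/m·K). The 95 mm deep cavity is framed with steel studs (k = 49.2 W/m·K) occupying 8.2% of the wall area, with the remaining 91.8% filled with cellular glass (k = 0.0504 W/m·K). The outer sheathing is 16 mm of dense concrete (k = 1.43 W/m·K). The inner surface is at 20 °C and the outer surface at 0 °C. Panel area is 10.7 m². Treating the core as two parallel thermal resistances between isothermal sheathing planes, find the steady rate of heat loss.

Sheathing layers in series; stud and cavity paths in parallel between them.
R_inner = 0.018/(0.669×10.7) = 0.002515 K/W
R_stud  = 0.095/(49.2×0.082×10.7) = 0.002201 K/W
R_cav   = 0.095/(0.0504×0.918×10.7) = 0.1919 K/W
1/R_core = 1/R_stud + 1/R_cav → R_core = 0.002176 K/W
R_outer = 0.016/(1.43×10.7) = 0.001046 K/W
R_total = 0.005736 K/W
Q = ΔT/R_total = 20/0.005736

Q ≈ 3490 W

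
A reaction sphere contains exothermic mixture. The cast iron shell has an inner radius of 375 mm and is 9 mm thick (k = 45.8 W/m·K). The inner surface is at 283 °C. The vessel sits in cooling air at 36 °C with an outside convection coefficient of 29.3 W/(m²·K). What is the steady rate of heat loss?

Each spherical layer contributes R = (1/r_i − 1/r_o)/(4πk):
R_cast iron shell = (1/0.375 − 1/0.384)/(4π×45.8) = 1.086×10^-4 K/W
R_outer film = 1/(h·4πr_o²) = 1/(29.3×4π×0.384²) = 0.01842 K/W
R_total = 0.01853 K/W
Q = ΔT/R_total = 247/0.01853

Q ≈ 13300 W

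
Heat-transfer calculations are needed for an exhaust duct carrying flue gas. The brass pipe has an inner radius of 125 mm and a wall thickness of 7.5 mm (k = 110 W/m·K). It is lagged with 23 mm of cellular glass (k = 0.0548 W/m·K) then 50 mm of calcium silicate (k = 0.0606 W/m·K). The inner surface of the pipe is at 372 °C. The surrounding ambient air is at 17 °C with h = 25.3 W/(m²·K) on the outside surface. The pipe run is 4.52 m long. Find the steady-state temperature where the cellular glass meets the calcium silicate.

Cylindrical conduction, so R = ln(r₂/r₁)/(2πkL) per layer, in series:
R_brass pipe wall = ln(132.5/125)/(2π×110×4.52) = 1.865×10^-5 K/W
R_cellular glass = ln(155.5/132.5)/(2π×0.0548×4.52) = 0.1028 K/W
R_calcium silicate = ln(205.5/155.5)/(2π×0.0606×4.52) = 0.162 K/W
R_outer film = 1/(h_o·2πr_oL) = 1/(25.3×2π×0.2055×4.52) = 0.006773 K/W
R_total = 0.2716 K/W
Q = ΔT/R_total = 355/0.2716
Q = 1310 W
T_interface = T_inner − Q·ΣR(inner→interface) = 372 − 1310×0.1029

T ≈ 238 °C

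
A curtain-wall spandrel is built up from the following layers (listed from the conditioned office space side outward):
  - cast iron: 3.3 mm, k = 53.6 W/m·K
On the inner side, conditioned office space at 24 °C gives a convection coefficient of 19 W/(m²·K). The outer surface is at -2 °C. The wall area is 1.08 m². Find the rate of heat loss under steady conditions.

Q ≈ 533 W

Thermal resistances in series:
R_inner film = 1/(h_i·A) = 1/(19×1.08) = 0.04873 K/W
R_cast iron = L/(kA) = 0.0033/(53.6×1.08) = 5.701×10^-5 K/W
R_total = 0.04879 K/W
Q = ΔT / R_total = 26 / 0.04879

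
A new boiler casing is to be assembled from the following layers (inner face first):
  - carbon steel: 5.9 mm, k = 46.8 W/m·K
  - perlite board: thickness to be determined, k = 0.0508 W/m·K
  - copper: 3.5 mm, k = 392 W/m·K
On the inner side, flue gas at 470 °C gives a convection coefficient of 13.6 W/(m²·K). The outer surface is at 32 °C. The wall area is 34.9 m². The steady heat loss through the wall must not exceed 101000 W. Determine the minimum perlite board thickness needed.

L ≈ 3.95 mm

Thermal resistances in series:
R_inner film = 1/(h_i·A) = 1/(13.6×34.9) = 0.002107 K/W
R_carbon steel = L/(kA) = 0.0059/(46.8×34.9) = 3.612×10^-6 K/W
R_copper = L/(kA) = 0.0035/(392×34.9) = 2.558×10^-7 K/W
Sum of the known resistances R_other = 0.002111 K/W
Required total resistance R_tot = ΔT/Q_allow = 438/101000 = 0.004337 K/W
R_perlite board = R_tot − R_other = 0.002226 K/W
L = R·k·A = 0.002226×0.0508×34.9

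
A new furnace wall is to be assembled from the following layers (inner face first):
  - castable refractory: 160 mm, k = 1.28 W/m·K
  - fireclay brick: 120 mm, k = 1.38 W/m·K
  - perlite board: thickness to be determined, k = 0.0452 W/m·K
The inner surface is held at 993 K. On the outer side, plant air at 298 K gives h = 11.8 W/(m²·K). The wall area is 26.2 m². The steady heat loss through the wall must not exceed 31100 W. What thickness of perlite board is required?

L ≈ 13.1 mm

Model the wall as resistances in series:
R_castable refractory = L/(kA) = 0.16/(1.28×26.2) = 0.004771 K/W
R_fireclay brick = L/(kA) = 0.12/(1.38×26.2) = 0.003319 K/W
R_outer film = 1/(h_o·A) = 1/(11.8×26.2) = 0.003235 K/W
Sum of the known resistances R_other = 0.01132 K/W
Required total resistance R_tot = ΔT/Q_allow = 695/31100 = 0.02235 K/W
R_perlite board = R_tot − R_other = 0.01102 K/W
L = R·k·A = 0.01102×0.0452×26.2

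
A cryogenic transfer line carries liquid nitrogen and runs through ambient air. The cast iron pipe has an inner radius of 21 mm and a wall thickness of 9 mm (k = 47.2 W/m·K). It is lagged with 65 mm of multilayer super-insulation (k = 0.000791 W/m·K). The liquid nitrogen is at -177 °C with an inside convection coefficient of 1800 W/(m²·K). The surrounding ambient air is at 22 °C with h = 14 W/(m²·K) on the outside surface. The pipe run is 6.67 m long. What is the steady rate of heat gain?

Cylindrical conduction, so R = ln(r₂/r₁)/(2πkL) per layer, in series:
R_inner film = 1/(h_i·2πr₁L) = 1/(1800×2π×0.021×6.67) = 6.313×10^-4 K/W
R_cast iron pipe wall = ln(30/21)/(2π×47.2×6.67) = 1.803×10^-4 K/W
R_multilayer super-insulation = ln(95/30)/(2π×0.000791×6.67) = 34.77 K/W
R_outer film = 1/(h_o·2πr_oL) = 1/(14×2π×0.095×6.67) = 0.01794 K/W
R_total = 34.79 K/W
Q = ΔT/R_total = 199/34.79

Q ≈ 5.72 W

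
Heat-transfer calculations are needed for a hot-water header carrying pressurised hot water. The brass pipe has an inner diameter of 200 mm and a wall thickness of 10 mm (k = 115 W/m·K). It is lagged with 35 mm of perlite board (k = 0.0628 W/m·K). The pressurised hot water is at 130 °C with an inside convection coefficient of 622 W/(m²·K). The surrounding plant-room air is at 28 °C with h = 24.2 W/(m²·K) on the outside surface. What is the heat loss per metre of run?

q′ ≈ 136 W/m

Treating each annulus and film as a series resistance:
R_inner film = 1/(h_i·2πr₁L) = 1/(622×2π×0.1×1) = 0.002559 K/W
R_brass pipe wall = ln(110/100)/(2π×115×1) = 1.319×10^-4 K/W
R_perlite board = ln(145/110)/(2π×0.0628×1) = 0.7001 K/W
R_outer film = 1/(h_o·2πr_oL) = 1/(24.2×2π×0.145×1) = 0.04536 K/W
R_total = 0.7482 K/W
Q = ΔT/R_total = 102/0.7482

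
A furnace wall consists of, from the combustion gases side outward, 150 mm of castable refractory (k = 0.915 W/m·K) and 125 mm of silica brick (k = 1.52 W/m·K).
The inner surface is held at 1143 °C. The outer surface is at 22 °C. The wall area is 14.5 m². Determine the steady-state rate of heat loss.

Treating each layer as a thermal resistance in series:
R_castable refractory = L/(kA) = 0.15/(0.915×14.5) = 0.01131 K/W
R_silica brick = L/(kA) = 0.125/(1.52×14.5) = 0.005672 K/W
R_total = 0.01698 K/W
Q = ΔT / R_total = 1121 / 0.01698

Q ≈ 66000 W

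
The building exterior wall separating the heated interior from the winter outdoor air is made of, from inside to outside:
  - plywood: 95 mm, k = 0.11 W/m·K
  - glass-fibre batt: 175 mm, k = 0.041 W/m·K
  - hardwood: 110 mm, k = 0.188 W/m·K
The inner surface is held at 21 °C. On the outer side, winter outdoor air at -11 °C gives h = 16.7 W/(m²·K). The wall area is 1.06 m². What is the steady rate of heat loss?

Treating each layer as a thermal resistance in series:
R_plywood = L/(kA) = 0.095/(0.11×1.06) = 0.8148 K/W
R_glass-fibre batt = L/(kA) = 0.175/(0.041×1.06) = 4.027 K/W
R_hardwood = L/(kA) = 0.11/(0.188×1.06) = 0.552 K/W
R_outer film = 1/(h_o·A) = 1/(16.7×1.06) = 0.05649 K/W
R_total = 5.45 K/W
Q = ΔT / R_total = 32 / 5.45

Q ≈ 5.87 W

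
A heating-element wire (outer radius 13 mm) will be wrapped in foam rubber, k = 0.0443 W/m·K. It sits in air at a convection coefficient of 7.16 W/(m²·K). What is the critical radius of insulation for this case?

r_cr ≈ 6.19 mm

For a cylinder r_cr = k/h = 0.0443/7.16
r_cr = 6.19 mm; since the bare radius (13 mm) is above r_cr, any added insulation will reduce heat loss.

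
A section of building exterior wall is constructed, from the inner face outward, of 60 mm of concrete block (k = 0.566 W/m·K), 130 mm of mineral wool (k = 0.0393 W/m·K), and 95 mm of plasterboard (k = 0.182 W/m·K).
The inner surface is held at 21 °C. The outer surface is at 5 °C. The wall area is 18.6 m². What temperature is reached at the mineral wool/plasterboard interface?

T ≈ 7.12 °C

Using the resistance-network approach (series):
R_concrete block = L/(kA) = 0.06/(0.566×18.6) = 0.005699 K/W
R_mineral wool = L/(kA) = 0.13/(0.0393×18.6) = 0.1778 K/W
R_plasterboard = L/(kA) = 0.095/(0.182×18.6) = 0.02806 K/W
R_total = 0.2116 K/W;  Q = ΔT/R_total = 16/0.2116 = 75.61 W
T_interface = T_inner − Q·ΣR(inner→interface) = 21 − 75.6×0.1835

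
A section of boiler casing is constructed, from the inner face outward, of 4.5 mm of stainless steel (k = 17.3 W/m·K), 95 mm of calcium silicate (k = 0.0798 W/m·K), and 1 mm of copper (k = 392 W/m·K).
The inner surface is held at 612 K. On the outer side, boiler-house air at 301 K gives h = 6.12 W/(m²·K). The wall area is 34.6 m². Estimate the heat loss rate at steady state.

Model the wall as resistances in series:
R_stainless steel = L/(kA) = 0.0045/(17.3×34.6) = 7.518×10^-6 K/W
R_calcium silicate = L/(kA) = 0.095/(0.0798×34.6) = 0.03441 K/W
R_copper = L/(kA) = 0.001/(392×34.6) = 7.373×10^-8 K/W
R_outer film = 1/(h_o·A) = 1/(6.12×34.6) = 0.004723 K/W
R_total = 0.03914 K/W
Q = ΔT / R_total = 311 / 0.03914

Q ≈ 7950 W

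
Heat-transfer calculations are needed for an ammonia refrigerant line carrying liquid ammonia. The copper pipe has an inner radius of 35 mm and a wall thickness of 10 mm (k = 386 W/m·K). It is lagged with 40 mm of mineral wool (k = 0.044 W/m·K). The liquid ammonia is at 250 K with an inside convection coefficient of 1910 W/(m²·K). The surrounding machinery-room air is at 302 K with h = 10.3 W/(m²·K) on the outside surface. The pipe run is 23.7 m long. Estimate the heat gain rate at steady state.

Q ≈ 496 W

Radial resistances (cylindrical: R_cond = ln(r_o/r_i)/(2πkL), R_conv = 1/(h·2πrL)):
R_inner film = 1/(h_i·2πr₁L) = 1/(1910×2π×0.035×23.7) = 1.005×10^-4 K/W
R_copper pipe wall = ln(45/35)/(2π×386×23.7) = 4.372×10^-6 K/W
R_mineral wool = ln(85/45)/(2π×0.044×23.7) = 0.09707 K/W
R_outer film = 1/(h_o·2πr_oL) = 1/(10.3×2π×0.085×23.7) = 0.00767 K/W
R_total = 0.1048 K/W
Q = ΔT/R_total = 52/0.1048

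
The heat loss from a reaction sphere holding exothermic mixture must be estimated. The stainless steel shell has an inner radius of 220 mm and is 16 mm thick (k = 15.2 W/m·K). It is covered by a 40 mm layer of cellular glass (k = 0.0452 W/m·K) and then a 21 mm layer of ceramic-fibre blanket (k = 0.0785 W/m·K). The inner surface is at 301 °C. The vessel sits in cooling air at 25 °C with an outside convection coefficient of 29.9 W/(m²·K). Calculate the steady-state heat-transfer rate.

Spherical conduction: R = (1/r_in − 1/r_out)/(4πk) per layer; series-sum.
R_stainless steel shell = (1/0.22 − 1/0.236)/(4π×15.2) = 0.001613 K/W
R_cellular glass = (1/0.236 − 1/0.276)/(4π×0.0452) = 1.081 K/W
R_ceramic-fibre blanket = (1/0.276 − 1/0.297)/(4π×0.0785) = 0.2597 K/W
R_outer film = 1/(h·4πr_o²) = 1/(29.9×4π×0.297²) = 0.03017 K/W
R_total = 1.373 K/W
Q = ΔT/R_total = 276/1.373

Q ≈ 201 W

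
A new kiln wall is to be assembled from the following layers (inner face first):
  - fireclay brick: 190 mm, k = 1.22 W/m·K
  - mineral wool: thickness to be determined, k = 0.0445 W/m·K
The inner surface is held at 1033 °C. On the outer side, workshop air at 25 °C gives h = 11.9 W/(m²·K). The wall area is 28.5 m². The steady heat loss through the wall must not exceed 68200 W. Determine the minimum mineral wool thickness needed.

L ≈ 8.07 mm

Thermal resistances in series:
R_fireclay brick = L/(kA) = 0.19/(1.22×28.5) = 0.005464 K/W
R_outer film = 1/(h_o·A) = 1/(11.9×28.5) = 0.002949 K/W
Sum of the known resistances R_other = 0.008413 K/W
Required total resistance R_tot = ΔT/Q_allow = 1008/68200 = 0.01478 K/W
R_mineral wool = R_tot − R_other = 0.006367 K/W
L = R·k·A = 0.006367×0.0445×28.5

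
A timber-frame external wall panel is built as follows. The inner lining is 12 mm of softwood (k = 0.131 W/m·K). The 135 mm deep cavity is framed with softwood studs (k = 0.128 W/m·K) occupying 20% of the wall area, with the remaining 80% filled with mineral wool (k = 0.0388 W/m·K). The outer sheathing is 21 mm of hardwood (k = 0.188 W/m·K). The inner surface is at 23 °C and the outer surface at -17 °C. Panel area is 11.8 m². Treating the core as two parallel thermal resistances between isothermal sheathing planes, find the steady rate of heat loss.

Q ≈ 182 W

Sheathing layers in series; stud and cavity paths in parallel between them.
R_inner = 0.012/(0.131×11.8) = 0.007763 K/W
R_stud  = 0.135/(0.128×0.2×11.8) = 0.4469 K/W
R_cav   = 0.135/(0.0388×0.8×11.8) = 0.3686 K/W
1/R_core = 1/R_stud + 1/R_cav → R_core = 0.202 K/W
R_outer = 0.021/(0.188×11.8) = 0.009466 K/W
R_total = 0.2192 K/W
Q = ΔT/R_total = 40/0.2192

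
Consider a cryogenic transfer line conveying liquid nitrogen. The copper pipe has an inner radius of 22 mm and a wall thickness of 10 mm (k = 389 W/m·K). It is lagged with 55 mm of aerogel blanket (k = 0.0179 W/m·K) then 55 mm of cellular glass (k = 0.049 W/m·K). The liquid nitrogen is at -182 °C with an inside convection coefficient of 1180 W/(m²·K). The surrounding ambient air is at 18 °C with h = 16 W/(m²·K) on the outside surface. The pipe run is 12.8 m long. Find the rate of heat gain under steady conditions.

Q ≈ 242 W

Cylindrical conduction, so R = ln(r₂/r₁)/(2πkL) per layer, in series:
R_inner film = 1/(h_i·2πr₁L) = 1/(1180×2π×0.022×12.8) = 4.79×10^-4 K/W
R_copper pipe wall = ln(32/22)/(2π×389×12.8) = 1.198×10^-5 K/W
R_aerogel blanket = ln(87/32)/(2π×0.0179×12.8) = 0.6948 K/W
R_cellular glass = ln(142/87)/(2π×0.049×12.8) = 0.1243 K/W
R_outer film = 1/(h_o·2πr_oL) = 1/(16×2π×0.142×12.8) = 0.005473 K/W
R_total = 0.825 K/W
Q = ΔT/R_total = 200/0.825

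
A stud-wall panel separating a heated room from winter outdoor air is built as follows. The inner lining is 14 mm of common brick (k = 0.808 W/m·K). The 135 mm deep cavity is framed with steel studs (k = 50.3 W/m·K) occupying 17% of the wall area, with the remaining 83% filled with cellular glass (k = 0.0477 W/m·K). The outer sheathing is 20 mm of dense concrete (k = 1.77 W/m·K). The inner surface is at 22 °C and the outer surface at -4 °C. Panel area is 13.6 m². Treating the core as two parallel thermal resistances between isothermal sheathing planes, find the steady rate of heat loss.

Q ≈ 7970 W

Sheathing layers in series; stud and cavity paths in parallel between them.
R_inner = 0.014/(0.808×13.6) = 0.001274 K/W
R_stud  = 0.135/(50.3×0.17×13.6) = 0.001161 K/W
R_cav   = 0.135/(0.0477×0.83×13.6) = 0.2507 K/W
1/R_core = 1/R_stud + 1/R_cav → R_core = 0.001156 K/W
R_outer = 0.02/(1.77×13.6) = 8.308×10^-4 K/W
R_total = 0.00326 K/W
Q = ΔT/R_total = 26/0.00326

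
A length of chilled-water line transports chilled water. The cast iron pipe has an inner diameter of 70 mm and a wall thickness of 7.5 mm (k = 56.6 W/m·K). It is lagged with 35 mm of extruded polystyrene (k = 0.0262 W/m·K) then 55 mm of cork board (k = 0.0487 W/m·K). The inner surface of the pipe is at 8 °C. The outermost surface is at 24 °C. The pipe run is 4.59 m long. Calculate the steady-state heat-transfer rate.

Radial resistances (cylindrical: R_cond = ln(r_o/r_i)/(2πkL), R_conv = 1/(h·2πrL)):
R_cast iron pipe wall = ln(42.5/35)/(2π×56.6×4.59) = 1.189×10^-4 K/W
R_extruded polystyrene = ln(77.5/42.5)/(2π×0.0262×4.59) = 0.7951 K/W
R_cork board = ln(132.5/77.5)/(2π×0.0487×4.59) = 0.3818 K/W
R_total = 1.177 K/W
Q = ΔT/R_total = 16/1.177

Q ≈ 13.6 W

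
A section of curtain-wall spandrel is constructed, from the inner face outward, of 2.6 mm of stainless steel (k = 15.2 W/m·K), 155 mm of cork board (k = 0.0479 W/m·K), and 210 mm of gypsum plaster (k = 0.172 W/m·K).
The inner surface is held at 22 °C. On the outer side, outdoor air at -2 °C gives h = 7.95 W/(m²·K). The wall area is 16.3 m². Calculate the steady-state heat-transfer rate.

Q ≈ 85.4 W

Thermal resistances in series:
R_stainless steel = L/(kA) = 0.0026/(15.2×16.3) = 1.049×10^-5 K/W
R_cork board = L/(kA) = 0.155/(0.0479×16.3) = 0.1985 K/W
R_gypsum plaster = L/(kA) = 0.21/(0.172×16.3) = 0.0749 K/W
R_outer film = 1/(h_o·A) = 1/(7.95×16.3) = 0.007717 K/W
R_total = 0.2812 K/W
Q = ΔT / R_total = 24 / 0.2812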